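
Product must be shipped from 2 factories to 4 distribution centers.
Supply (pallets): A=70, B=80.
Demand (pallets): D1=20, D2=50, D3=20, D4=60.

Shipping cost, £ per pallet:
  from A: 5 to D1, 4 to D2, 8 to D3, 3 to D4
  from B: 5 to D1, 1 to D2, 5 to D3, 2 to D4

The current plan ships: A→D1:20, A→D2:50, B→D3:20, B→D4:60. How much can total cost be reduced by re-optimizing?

Current plan cost = 20·5 + 50·4 + 20·5 + 60·2 = £520.
Optimal plan:
  A to D1: 20 × £5 = £100
  A to D4: 50 × £3 = £150
  B to D2: 50 × £1 = £50
  B to D3: 20 × £5 = £100
  B to D4: 10 × £2 = £20
Optimal cost = £420.
Saving = 520 − 420 = £100.

100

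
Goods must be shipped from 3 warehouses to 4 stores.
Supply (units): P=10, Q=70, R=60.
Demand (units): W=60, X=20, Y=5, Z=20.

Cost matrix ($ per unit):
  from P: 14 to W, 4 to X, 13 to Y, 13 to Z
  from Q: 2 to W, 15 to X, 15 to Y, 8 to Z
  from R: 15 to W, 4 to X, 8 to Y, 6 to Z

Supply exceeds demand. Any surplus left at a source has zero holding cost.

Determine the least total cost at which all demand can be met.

A cheapest plan:
  P to X: 10 units
  Q to W: 60 units
  R to X: 10 units
  R to Y: 5 units
  R to Z: 20 units
Total cost = $360.

360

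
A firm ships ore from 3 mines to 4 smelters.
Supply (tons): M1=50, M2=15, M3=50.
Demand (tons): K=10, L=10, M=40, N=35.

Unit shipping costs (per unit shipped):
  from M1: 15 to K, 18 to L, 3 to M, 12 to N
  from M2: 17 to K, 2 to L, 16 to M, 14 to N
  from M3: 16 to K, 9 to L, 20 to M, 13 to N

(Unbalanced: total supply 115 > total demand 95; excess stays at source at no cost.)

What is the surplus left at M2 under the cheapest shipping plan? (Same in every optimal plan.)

5

Minimum-cost shipments:
  M1 to K: 10 × 15 = 150
  M1 to M: 40 × 3 = 120
  M2 to L: 10 × 2 = 20
  M3 to N: 35 × 13 = 455
Total cost = 745.
M2 ships 10 of its 15, leaving 5.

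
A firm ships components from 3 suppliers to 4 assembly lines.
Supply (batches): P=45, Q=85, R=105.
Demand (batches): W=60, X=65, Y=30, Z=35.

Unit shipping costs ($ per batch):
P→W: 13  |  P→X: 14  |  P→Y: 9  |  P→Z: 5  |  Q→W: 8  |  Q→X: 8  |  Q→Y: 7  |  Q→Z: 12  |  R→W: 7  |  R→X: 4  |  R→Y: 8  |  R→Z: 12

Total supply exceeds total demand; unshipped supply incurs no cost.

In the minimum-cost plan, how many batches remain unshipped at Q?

Minimum-cost shipments:
  P→Z: 35 × $5 = $175
  Q→W: 20 × $8 = $160
  Q→Y: 30 × $7 = $210
  R→W: 40 × $7 = $280
  R→X: 65 × $4 = $260
Total cost = $1085.
Q ships 50 of its 85, leaving 35.

35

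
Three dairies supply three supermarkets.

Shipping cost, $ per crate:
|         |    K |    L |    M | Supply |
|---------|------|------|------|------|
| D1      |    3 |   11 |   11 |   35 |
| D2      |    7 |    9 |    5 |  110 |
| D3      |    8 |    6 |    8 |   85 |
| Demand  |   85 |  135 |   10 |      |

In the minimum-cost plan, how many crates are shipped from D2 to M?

Optimal shipments:
  D1->K: 35 crates
  D2->K: 50 crates
  D2->L: 50 crates
  D2->M: 10 crates
  D3->L: 85 crates
Total cost = $1465.
So D2→M carries 10 crates.

10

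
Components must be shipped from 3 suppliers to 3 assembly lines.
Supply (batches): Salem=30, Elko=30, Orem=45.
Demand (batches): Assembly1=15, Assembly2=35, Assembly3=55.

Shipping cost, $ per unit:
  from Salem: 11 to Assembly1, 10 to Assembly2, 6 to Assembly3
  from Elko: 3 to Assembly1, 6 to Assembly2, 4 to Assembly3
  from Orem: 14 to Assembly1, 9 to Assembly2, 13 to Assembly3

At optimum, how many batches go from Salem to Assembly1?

0

The minimum-cost plan:
  Salem–Assembly3: 30 batches
  Elko–Assembly1: 15 batches
  Elko–Assembly3: 15 batches
  Orem–Assembly2: 35 batches
  Orem–Assembly3: 10 batches
Total cost = $730.
The route Salem→Assembly1 is not used.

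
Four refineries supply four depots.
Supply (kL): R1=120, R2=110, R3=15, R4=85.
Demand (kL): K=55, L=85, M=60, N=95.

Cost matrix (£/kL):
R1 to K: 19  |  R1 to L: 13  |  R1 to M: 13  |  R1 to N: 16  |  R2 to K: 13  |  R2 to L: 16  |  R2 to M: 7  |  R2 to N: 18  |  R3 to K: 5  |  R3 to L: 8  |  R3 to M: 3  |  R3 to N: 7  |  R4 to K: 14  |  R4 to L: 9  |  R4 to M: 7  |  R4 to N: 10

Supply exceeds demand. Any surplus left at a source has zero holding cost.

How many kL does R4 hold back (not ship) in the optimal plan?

Minimum-cost shipments:
  R1->L: 85 × £13 = £1105
  R2->K: 50 × £13 = £650
  R2->M: 60 × £7 = £420
  R3->K: 5 × £5 = £25
  R3->N: 10 × £7 = £70
  R4->N: 85 × £10 = £850
Total cost = £3120.
R4 ships 85 of its 85, leaving 0.

0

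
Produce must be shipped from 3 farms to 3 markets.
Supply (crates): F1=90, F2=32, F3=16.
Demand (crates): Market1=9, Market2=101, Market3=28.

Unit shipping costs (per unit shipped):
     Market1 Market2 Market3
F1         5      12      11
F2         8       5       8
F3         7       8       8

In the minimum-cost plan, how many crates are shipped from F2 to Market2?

Optimal shipments:
  F1→Market1: 9 × 5 = 45
  F1→Market2: 53 × 12 = 636
  F1→Market3: 28 × 11 = 308
  F2→Market2: 32 × 5 = 160
  F3→Market2: 16 × 8 = 128
Total cost = 1277.
So F2→Market2 carries 32 crates.

32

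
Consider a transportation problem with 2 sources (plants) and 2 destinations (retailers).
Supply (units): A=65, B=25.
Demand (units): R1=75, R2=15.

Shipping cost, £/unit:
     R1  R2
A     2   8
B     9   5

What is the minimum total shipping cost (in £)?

Optimal allocation:
  A->R1: 65 × £2 = £130
  B->R1: 10 × £9 = £90
  B->R2: 15 × £5 = £75
Total = 130 + 90 + 75 = £295.

295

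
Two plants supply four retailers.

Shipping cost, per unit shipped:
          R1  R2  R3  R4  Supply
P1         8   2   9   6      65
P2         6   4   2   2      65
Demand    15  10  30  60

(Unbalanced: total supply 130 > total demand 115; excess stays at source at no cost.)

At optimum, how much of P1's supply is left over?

An optimal plan:
  P1–R1: 15 × 8 = 120
  P1–R2: 10 × 2 = 20
  P1–R4: 25 × 6 = 150
  P2–R3: 30 × 2 = 60
  P2–R4: 35 × 2 = 70
Total cost = 420.
P1 ships 50 of its 65, leaving 15.

15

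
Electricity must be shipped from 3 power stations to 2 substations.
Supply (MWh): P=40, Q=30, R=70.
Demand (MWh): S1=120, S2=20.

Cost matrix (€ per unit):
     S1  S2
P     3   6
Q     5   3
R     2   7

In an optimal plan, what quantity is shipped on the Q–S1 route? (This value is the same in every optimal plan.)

Solving gives:
  P to S1: 40 × €3 = €120
  Q to S1: 10 × €5 = €50
  Q to S2: 20 × €3 = €60
  R to S1: 70 × €2 = €140
Total cost = €370.
So Q→S1 carries 10 MWh.

10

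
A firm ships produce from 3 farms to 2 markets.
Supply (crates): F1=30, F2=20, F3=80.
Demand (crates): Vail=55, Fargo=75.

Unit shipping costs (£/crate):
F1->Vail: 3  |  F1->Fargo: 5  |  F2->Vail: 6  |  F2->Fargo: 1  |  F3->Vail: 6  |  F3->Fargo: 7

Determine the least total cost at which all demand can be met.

645

One minimum-cost allocation:
  F1→Vail: 30 × £3 = £90
  F2→Fargo: 20 × £1 = £20
  F3→Vail: 25 × £6 = £150
  F3→Fargo: 55 × £7 = £385
Total = 90 + 20 + 150 + 385 = £645.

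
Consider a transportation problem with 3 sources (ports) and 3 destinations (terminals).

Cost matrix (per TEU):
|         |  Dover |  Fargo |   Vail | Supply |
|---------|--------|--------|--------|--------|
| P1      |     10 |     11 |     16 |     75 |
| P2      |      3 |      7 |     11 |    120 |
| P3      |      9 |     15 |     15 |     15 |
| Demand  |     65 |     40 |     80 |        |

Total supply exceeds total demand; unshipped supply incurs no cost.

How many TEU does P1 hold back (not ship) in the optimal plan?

An optimal plan:
  P1→Fargo: 40 × 11 = 440
  P1→Vail: 10 × 16 = 160
  P2→Dover: 65 × 3 = 195
  P2→Vail: 55 × 11 = 605
  P3→Vail: 15 × 15 = 225
Total cost = 1625.
P1 ships 50 of its 75, leaving 25.

25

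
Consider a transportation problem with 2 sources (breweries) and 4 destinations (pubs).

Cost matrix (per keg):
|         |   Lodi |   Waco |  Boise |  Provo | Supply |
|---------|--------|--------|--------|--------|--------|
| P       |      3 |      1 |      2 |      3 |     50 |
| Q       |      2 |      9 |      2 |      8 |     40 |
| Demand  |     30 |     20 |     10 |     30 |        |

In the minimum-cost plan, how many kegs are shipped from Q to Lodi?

Optimal shipments:
  P->Waco: 20 × 1 = 20
  P->Provo: 30 × 3 = 90
  Q->Lodi: 30 × 2 = 60
  Q->Boise: 10 × 2 = 20
Total cost = 190.
So Q→Lodi carries 30 kegs.

30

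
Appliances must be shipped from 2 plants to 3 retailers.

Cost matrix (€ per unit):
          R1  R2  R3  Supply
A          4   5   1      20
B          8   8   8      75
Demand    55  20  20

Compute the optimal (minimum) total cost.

A cheapest plan:
  A→R3: 20 × €1 = €20
  B→R1: 55 × €8 = €440
  B→R2: 20 × €8 = €160
Total = 20 + 440 + 160 = €620.

620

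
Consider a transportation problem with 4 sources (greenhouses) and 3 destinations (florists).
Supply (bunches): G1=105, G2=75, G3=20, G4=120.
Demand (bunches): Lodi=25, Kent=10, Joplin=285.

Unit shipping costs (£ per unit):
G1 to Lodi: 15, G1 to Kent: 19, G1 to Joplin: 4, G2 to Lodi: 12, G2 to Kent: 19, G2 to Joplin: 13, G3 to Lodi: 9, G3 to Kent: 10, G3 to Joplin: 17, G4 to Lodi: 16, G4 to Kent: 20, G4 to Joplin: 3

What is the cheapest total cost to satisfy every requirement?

Optimal allocation:
  G1->Joplin: 105 bunches
  G2->Lodi: 15 bunches
  G2->Joplin: 60 bunches
  G3->Lodi: 10 bunches
  G3->Kent: 10 bunches
  G4->Joplin: 120 bunches
Total cost = £1930.

1930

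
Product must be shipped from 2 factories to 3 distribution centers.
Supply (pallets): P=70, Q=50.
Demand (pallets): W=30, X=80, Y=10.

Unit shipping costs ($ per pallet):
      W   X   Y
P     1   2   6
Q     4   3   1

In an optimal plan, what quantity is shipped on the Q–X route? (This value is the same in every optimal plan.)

The minimum-cost plan:
  P to W: 30 × $1 = $30
  P to X: 40 × $2 = $80
  Q to X: 40 × $3 = $120
  Q to Y: 10 × $1 = $10
Total cost = $240.
So Q→X carries 40 pallets.

40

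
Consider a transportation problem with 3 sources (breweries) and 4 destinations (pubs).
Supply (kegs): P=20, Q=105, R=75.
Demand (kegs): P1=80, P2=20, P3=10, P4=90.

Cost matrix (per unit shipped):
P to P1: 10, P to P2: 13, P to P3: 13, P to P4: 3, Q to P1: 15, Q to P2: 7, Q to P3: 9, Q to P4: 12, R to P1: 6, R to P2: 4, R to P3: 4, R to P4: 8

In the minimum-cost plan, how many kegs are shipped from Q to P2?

20

The minimum-cost plan:
  P–P4: 20 kegs
  Q–P1: 5 kegs
  Q–P2: 20 kegs
  Q–P3: 10 kegs
  Q–P4: 70 kegs
  R–P1: 75 kegs
Total cost = 1655.
So Q→P2 carries 20 kegs.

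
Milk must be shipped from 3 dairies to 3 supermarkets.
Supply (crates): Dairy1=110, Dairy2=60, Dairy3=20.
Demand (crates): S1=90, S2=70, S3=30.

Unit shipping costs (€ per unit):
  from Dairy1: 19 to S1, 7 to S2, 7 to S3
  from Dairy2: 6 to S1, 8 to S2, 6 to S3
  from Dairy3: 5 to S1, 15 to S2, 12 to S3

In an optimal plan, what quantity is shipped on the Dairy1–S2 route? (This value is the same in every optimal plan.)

70

Optimal shipments:
  Dairy1 to S1: 10 crates
  Dairy1 to S2: 70 crates
  Dairy1 to S3: 30 crates
  Dairy2 to S1: 60 crates
  Dairy3 to S1: 20 crates
Total cost = €1350.
So Dairy1→S2 carries 70 crates.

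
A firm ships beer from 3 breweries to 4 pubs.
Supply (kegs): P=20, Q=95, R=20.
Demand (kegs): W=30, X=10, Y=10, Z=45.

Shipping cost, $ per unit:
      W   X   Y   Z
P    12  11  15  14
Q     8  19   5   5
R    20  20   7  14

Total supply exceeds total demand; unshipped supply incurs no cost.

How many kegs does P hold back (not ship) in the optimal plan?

An optimal plan:
  P→X: 10 kegs
  Q→W: 30 kegs
  Q→Y: 10 kegs
  Q→Z: 45 kegs
Total cost = $625.
P ships 10 of its 20, leaving 10.

10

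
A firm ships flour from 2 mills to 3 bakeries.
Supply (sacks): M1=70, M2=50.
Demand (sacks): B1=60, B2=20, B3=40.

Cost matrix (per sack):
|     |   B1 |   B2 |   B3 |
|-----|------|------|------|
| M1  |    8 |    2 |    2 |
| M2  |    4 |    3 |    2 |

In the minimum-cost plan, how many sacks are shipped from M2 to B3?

0

The minimum-cost plan:
  M1 to B1: 10 × 8 = 80
  M1 to B2: 20 × 2 = 40
  M1 to B3: 40 × 2 = 80
  M2 to B1: 50 × 4 = 200
Total cost = 400.
The route M2→B3 is not used.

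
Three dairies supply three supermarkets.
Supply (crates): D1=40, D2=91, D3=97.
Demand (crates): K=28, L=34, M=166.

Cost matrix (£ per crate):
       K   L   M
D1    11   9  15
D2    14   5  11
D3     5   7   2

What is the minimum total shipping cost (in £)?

Optimal allocation:
  D1→K: 28 × £11 = £308
  D1→M: 12 × £15 = £180
  D2→L: 34 × £5 = £170
  D2→M: 57 × £11 = £627
  D3→M: 97 × £2 = £194
Total = 308 + 180 + 170 + 627 + 194 = £1479.

1479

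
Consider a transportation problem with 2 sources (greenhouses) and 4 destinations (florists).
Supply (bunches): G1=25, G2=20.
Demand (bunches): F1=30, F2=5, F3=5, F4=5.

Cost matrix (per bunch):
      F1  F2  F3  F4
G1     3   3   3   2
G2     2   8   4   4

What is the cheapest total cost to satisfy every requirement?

110

One minimum-cost allocation:
  G1->F1: 10 × 3 = 30
  G1->F2: 5 × 3 = 15
  G1->F3: 5 × 3 = 15
  G1->F4: 5 × 2 = 10
  G2->F1: 20 × 2 = 40
Total = 30 + 15 + 15 + 10 + 40 = 110.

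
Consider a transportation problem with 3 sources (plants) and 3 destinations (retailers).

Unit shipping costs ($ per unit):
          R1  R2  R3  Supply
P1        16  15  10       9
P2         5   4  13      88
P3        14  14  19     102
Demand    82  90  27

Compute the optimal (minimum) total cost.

1960

A cheapest plan:
  P1 to R3: 9 units
  P2 to R2: 88 units
  P3 to R1: 82 units
  P3 to R2: 2 units
  P3 to R3: 18 units
Total cost = $1960.
(Supply check: P1 ships 9; P2 ships 88; P3 ships 102.)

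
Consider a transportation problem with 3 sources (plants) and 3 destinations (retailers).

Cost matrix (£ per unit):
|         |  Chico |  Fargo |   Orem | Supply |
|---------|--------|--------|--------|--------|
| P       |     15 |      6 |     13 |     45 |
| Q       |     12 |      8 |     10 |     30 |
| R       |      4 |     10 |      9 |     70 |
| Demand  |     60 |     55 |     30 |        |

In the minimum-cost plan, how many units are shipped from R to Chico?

Optimal shipments:
  P→Fargo: 45 × £6 = £270
  Q→Fargo: 10 × £8 = £80
  Q→Orem: 20 × £10 = £200
  R→Chico: 60 × £4 = £240
  R→Orem: 10 × £9 = £90
Total cost = £880.
So R→Chico carries 60 units.

60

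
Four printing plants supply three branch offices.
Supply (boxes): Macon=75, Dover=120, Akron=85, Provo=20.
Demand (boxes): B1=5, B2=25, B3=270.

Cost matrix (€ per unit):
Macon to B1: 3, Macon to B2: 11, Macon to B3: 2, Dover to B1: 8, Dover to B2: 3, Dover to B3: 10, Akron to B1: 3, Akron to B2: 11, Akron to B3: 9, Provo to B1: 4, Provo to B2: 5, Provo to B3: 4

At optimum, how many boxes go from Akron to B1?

5

Optimal shipments:
  Macon→B3: 75 × €2 = €150
  Dover→B2: 25 × €3 = €75
  Dover→B3: 95 × €10 = €950
  Akron→B1: 5 × €3 = €15
  Akron→B3: 80 × €9 = €720
  Provo→B3: 20 × €4 = €80
Total cost = €1990.
So Akron→B1 carries 5 boxes.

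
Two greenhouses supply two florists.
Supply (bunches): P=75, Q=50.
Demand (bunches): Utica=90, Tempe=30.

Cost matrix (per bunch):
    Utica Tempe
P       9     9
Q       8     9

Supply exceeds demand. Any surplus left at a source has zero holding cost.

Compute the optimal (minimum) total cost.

A cheapest plan:
  P to Utica: 40 bunches
  P to Tempe: 30 bunches
  Q to Utica: 50 bunches
Total cost = 1030.

1030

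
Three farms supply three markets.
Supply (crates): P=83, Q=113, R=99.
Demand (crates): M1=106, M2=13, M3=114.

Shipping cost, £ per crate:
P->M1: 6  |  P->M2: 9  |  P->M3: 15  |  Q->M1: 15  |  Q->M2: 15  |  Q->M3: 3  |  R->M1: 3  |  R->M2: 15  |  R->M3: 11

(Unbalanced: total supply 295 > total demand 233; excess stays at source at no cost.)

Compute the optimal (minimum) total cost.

809

Optimal allocation:
  P->M1: 8 × £6 = £48
  P->M2: 13 × £9 = £117
  Q->M3: 113 × £3 = £339
  R->M1: 98 × £3 = £294
  R->M3: 1 × £11 = £11
Total = 48 + 117 + 339 + 294 + 11 = £809.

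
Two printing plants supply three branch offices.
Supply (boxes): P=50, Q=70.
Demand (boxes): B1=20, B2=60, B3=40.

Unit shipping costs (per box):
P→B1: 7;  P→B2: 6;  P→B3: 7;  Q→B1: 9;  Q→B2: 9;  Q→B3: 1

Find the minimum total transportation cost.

610

A cheapest plan:
  P->B2: 50 × 6 = 300
  Q->B1: 20 × 9 = 180
  Q->B2: 10 × 9 = 90
  Q->B3: 40 × 1 = 40
Total = 300 + 180 + 90 + 40 = 610.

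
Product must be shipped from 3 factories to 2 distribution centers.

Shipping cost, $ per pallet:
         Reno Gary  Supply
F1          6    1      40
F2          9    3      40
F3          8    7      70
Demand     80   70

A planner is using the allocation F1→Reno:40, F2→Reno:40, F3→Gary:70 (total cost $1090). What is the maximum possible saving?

320

Current plan cost = 40·6 + 40·9 + 70·7 = $1090.
Optimal plan:
  F1->Reno: 10 × $6 = $60
  F1->Gary: 30 × $1 = $30
  F2->Gary: 40 × $3 = $120
  F3->Reno: 70 × $8 = $560
Optimal cost = $770.
Saving = 1090 − 770 = $320.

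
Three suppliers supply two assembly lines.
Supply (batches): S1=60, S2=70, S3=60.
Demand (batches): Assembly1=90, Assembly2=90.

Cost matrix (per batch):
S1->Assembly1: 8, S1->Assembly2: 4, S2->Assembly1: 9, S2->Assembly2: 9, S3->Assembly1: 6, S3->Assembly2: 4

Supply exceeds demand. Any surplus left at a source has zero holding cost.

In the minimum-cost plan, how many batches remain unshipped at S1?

Minimum-cost shipments:
  S1–Assembly2: 60 × 4 = 240
  S2–Assembly1: 60 × 9 = 540
  S3–Assembly1: 30 × 6 = 180
  S3–Assembly2: 30 × 4 = 120
Total cost = 1080.
S1 ships 60 of its 60, leaving 0.

0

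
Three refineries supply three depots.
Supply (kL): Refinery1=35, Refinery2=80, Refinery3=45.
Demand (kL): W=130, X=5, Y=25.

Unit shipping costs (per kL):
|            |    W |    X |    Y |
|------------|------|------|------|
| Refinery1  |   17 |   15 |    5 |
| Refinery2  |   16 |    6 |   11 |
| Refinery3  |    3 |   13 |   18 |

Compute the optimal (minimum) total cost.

A cheapest plan:
  Refinery1→W: 10 × 17 = 170
  Refinery1→Y: 25 × 5 = 125
  Refinery2→W: 75 × 16 = 1200
  Refinery2→X: 5 × 6 = 30
  Refinery3→W: 45 × 3 = 135
Total = 170 + 125 + 1200 + 30 + 135 = 1660.

1660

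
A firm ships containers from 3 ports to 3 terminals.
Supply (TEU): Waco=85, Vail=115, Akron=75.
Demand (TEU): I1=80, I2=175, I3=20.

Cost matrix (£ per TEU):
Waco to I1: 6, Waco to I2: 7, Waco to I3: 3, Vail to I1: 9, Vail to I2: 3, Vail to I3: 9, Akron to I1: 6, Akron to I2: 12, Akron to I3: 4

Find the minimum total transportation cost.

1305

Optimal allocation:
  Waco to I1: 5 × £6 = £30
  Waco to I2: 60 × £7 = £420
  Waco to I3: 20 × £3 = £60
  Vail to I2: 115 × £3 = £345
  Akron to I1: 75 × £6 = £450
Total = 30 + 420 + 60 + 345 + 450 = £1305.
(Supply check: Waco ships 85; Vail ships 115; Akron ships 75.)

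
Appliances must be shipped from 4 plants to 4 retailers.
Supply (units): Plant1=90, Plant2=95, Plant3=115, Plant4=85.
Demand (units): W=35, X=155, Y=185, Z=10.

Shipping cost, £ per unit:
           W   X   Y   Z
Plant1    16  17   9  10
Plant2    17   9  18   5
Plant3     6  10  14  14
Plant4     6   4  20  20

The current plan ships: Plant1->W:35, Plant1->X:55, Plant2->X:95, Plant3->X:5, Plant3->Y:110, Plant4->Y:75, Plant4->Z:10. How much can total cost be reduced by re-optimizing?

2210

Current plan cost = 35·16 + 55·17 + 95·9 + 5·10 + 110·14 + 75·20 + 10·20 = £5640.
Optimal plan:
  Plant1->Y: 90 × £9 = £810
  Plant2->X: 70 × £9 = £630
  Plant2->Y: 15 × £18 = £270
  Plant2->Z: 10 × £5 = £50
  Plant3->W: 35 × £6 = £210
  Plant3->Y: 80 × £14 = £1120
  Plant4->X: 85 × £4 = £340
Optimal cost = £3430.
Saving = 5640 − 3430 = £2210.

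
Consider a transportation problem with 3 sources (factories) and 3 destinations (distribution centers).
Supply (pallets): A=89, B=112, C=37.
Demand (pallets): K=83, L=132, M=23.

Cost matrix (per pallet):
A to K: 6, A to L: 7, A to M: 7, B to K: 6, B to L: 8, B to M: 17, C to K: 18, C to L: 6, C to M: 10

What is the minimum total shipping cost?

An optimal shipping plan:
  A–L: 66 × 7 = 462
  A–M: 23 × 7 = 161
  B–K: 83 × 6 = 498
  B–L: 29 × 8 = 232
  C–L: 37 × 6 = 222
Total = 462 + 161 + 498 + 232 + 222 = 1575.

1575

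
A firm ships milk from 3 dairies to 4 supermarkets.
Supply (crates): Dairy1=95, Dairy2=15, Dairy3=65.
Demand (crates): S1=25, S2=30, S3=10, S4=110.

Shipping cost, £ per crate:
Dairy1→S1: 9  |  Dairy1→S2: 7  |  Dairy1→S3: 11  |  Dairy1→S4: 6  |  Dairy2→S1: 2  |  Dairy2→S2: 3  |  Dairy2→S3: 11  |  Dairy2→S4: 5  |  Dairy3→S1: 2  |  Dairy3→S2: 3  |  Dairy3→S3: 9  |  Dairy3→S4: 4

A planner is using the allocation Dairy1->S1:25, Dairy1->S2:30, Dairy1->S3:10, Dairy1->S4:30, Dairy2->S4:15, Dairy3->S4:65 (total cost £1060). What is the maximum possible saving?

200

Current plan cost = 25·9 + 30·7 + 10·11 + 30·6 + 15·5 + 65·4 = £1060.
Optimal plan:
  Dairy1→S4: 95 crates
  Dairy2→S2: 15 crates
  Dairy3→S1: 25 crates
  Dairy3→S2: 15 crates
  Dairy3→S3: 10 crates
  Dairy3→S4: 15 crates
Optimal cost = £860.
Saving = 1060 − 860 = £200.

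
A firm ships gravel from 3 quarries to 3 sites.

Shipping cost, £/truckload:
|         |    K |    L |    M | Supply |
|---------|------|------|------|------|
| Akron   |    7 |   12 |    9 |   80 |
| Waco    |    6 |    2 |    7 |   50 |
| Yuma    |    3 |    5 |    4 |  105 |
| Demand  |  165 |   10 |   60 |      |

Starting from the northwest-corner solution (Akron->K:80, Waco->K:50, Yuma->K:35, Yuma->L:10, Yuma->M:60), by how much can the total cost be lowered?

Current plan cost = 80·7 + 50·6 + 35·3 + 10·5 + 60·4 = £1255.
Optimal plan:
  Akron->K: 80 × £7 = £560
  Waco->K: 40 × £6 = £240
  Waco->L: 10 × £2 = £20
  Yuma->K: 45 × £3 = £135
  Yuma->M: 60 × £4 = £240
Optimal cost = £1195.
Saving = 1255 − 1195 = £60.

60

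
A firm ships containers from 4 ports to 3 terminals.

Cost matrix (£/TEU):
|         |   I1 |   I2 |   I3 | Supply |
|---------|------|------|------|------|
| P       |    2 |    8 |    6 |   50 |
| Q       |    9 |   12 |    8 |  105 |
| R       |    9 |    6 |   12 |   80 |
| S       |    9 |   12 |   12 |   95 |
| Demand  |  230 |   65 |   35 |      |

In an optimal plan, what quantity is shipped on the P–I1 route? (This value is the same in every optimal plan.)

50

Optimal shipments:
  P–I1: 50 × £2 = £100
  Q–I1: 70 × £9 = £630
  Q–I3: 35 × £8 = £280
  R–I1: 15 × £9 = £135
  R–I2: 65 × £6 = £390
  S–I1: 95 × £9 = £855
Total cost = £2390.
So P→I1 carries 50 TEU.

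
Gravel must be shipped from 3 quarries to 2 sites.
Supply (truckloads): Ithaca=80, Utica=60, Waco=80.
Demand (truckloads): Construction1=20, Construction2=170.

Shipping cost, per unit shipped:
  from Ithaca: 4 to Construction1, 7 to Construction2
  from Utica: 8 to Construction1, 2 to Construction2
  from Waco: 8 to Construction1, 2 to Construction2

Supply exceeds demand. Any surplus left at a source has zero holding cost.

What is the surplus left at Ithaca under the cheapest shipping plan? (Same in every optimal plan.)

An optimal plan:
  Ithaca to Construction1: 20 × 4 = 80
  Ithaca to Construction2: 30 × 7 = 210
  Utica to Construction2: 60 × 2 = 120
  Waco to Construction2: 80 × 2 = 160
Total cost = 570.
Ithaca ships 50 of its 80, leaving 30.

30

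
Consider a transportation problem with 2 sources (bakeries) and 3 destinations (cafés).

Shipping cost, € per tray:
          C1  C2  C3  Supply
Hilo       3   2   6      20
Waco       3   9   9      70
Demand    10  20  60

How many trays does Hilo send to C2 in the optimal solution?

20

The minimum-cost plan:
  Hilo to C2: 20 × €2 = €40
  Waco to C1: 10 × €3 = €30
  Waco to C3: 60 × €9 = €540
Total cost = €610.
So Hilo→C2 carries 20 trays.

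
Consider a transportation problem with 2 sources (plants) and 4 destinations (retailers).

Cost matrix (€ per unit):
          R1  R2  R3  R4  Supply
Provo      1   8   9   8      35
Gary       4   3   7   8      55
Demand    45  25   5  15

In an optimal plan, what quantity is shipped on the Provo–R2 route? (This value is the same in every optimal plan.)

Optimal shipments:
  Provo to R1: 35 × €1 = €35
  Gary to R1: 10 × €4 = €40
  Gary to R2: 25 × €3 = €75
  Gary to R3: 5 × €7 = €35
  Gary to R4: 15 × €8 = €120
Total cost = €305.
The route Provo→R2 is not used.

0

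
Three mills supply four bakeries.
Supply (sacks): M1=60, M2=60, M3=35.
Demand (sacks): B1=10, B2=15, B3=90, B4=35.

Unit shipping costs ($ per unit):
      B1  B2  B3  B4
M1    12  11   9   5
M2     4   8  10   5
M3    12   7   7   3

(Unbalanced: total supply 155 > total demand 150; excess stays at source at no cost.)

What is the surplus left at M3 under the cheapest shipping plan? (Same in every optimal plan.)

0

An optimal plan:
  M1 to B3: 60 sacks
  M2 to B1: 10 sacks
  M2 to B2: 15 sacks
  M2 to B4: 30 sacks
  M3 to B3: 30 sacks
  M3 to B4: 5 sacks
Total cost = $1075.
M3 ships 35 of its 35, leaving 0.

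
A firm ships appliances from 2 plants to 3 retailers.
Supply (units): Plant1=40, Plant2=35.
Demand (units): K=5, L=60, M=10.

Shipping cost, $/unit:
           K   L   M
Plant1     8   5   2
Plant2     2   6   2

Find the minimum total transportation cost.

350

Optimal allocation:
  Plant1 to L: 40 × $5 = $200
  Plant2 to K: 5 × $2 = $10
  Plant2 to L: 20 × $6 = $120
  Plant2 to M: 10 × $2 = $20
Total = 200 + 10 + 120 + 20 = $350.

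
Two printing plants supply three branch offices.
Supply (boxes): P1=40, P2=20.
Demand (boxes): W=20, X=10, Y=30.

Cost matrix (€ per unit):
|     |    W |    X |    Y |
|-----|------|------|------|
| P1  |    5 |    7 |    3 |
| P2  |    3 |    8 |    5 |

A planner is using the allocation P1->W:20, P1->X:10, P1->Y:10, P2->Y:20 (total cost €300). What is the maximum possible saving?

80

Current plan cost = 20·5 + 10·7 + 10·3 + 20·5 = €300.
Optimal plan:
  P1->X: 10 × €7 = €70
  P1->Y: 30 × €3 = €90
  P2->W: 20 × €3 = €60
Optimal cost = €220.
Saving = 300 − 220 = €80.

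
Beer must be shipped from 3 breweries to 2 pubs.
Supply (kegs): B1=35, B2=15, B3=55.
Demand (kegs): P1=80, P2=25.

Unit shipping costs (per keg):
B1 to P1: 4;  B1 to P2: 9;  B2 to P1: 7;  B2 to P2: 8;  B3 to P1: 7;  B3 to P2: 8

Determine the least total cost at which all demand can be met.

An optimal shipping plan:
  B1->P1: 35 × 4 = 140
  B2->P1: 15 × 7 = 105
  B3->P1: 30 × 7 = 210
  B3->P2: 25 × 8 = 200
Total = 140 + 105 + 210 + 200 = 655.
(Supply check: B1 ships 35; B2 ships 15; B3 ships 55.)

655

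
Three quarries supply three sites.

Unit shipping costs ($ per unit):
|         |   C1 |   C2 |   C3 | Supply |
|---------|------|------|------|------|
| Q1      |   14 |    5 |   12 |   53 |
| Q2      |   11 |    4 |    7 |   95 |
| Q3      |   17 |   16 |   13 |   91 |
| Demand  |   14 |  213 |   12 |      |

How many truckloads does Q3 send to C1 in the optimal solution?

The minimum-cost plan:
  Q1->C2: 53 truckloads
  Q2->C2: 95 truckloads
  Q3->C1: 14 truckloads
  Q3->C2: 65 truckloads
  Q3->C3: 12 truckloads
Total cost = $2079.
So Q3→C1 carries 14 truckloads.

14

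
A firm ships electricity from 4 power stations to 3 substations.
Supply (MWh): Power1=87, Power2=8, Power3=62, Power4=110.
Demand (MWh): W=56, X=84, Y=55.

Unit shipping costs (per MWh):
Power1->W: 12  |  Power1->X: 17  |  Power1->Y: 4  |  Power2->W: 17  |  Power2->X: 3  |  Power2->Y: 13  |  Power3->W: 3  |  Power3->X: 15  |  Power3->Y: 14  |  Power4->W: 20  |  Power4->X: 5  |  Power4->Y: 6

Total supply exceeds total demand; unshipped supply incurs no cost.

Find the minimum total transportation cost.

792

An optimal shipping plan:
  Power1 to Y: 55 × 4 = 220
  Power2 to X: 8 × 3 = 24
  Power3 to W: 56 × 3 = 168
  Power4 to X: 76 × 5 = 380
Total = 220 + 24 + 168 + 380 = 792.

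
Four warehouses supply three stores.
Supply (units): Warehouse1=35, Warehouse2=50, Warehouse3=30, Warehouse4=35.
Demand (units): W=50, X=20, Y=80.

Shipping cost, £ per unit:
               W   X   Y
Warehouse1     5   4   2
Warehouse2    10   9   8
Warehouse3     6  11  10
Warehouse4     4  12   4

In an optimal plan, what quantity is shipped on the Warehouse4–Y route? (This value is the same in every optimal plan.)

15

The minimum-cost plan:
  Warehouse1→Y: 35 × £2 = £70
  Warehouse2→X: 20 × £9 = £180
  Warehouse2→Y: 30 × £8 = £240
  Warehouse3→W: 30 × £6 = £180
  Warehouse4→W: 20 × £4 = £80
  Warehouse4→Y: 15 × £4 = £60
Total cost = £810.
So Warehouse4→Y carries 15 units.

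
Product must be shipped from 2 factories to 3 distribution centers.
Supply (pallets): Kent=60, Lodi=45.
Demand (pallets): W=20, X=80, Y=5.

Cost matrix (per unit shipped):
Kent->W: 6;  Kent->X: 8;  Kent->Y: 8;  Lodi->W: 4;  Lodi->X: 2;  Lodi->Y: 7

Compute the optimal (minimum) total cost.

An optimal shipping plan:
  Kent->W: 20 pallets
  Kent->X: 35 pallets
  Kent->Y: 5 pallets
  Lodi->X: 45 pallets
Total cost = 530.

530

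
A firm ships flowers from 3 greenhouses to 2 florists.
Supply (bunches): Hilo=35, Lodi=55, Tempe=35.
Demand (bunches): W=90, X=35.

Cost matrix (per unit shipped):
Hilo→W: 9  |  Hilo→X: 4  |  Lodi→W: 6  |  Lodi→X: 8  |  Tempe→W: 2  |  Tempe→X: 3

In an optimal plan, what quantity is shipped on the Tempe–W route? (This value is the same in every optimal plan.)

Optimal shipments:
  Hilo→X: 35 × 4 = 140
  Lodi→W: 55 × 6 = 330
  Tempe→W: 35 × 2 = 70
Total cost = 540.
So Tempe→W carries 35 bunches.

35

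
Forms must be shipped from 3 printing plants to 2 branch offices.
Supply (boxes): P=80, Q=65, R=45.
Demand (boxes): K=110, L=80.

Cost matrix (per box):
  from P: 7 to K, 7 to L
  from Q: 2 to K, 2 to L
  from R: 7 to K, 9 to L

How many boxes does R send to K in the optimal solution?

The minimum-cost plan:
  P→K: 65 × 7 = 455
  P→L: 15 × 7 = 105
  Q→L: 65 × 2 = 130
  R→K: 45 × 7 = 315
Total cost = 1005.
So R→K carries 45 boxes.

45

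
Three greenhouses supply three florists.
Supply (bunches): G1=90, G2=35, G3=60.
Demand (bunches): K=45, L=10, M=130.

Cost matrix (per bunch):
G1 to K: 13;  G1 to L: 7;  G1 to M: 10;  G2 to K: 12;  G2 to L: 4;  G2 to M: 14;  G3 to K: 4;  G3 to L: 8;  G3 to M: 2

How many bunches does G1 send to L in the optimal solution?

0

Solving gives:
  G1–M: 90 × 10 = 900
  G2–K: 25 × 12 = 300
  G2–L: 10 × 4 = 40
  G3–K: 20 × 4 = 80
  G3–M: 40 × 2 = 80
Total cost = 1400.
The route G1→L is not used.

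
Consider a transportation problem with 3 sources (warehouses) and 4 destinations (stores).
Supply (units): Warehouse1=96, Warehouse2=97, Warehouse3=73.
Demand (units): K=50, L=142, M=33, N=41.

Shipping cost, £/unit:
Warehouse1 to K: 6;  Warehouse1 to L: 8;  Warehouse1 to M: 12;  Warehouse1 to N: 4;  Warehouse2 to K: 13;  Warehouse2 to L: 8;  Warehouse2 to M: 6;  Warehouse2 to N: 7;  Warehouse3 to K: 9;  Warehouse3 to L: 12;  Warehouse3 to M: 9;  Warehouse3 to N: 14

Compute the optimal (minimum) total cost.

One minimum-cost allocation:
  Warehouse1->L: 55 × £8 = £440
  Warehouse1->N: 41 × £4 = £164
  Warehouse2->L: 87 × £8 = £696
  Warehouse2->M: 10 × £6 = £60
  Warehouse3->K: 50 × £9 = £450
  Warehouse3->M: 23 × £9 = £207
Total = 440 + 164 + 696 + 60 + 450 + 207 = £2017.
(Supply check: Warehouse1 ships 96; Warehouse2 ships 97; Warehouse3 ships 73.)

2017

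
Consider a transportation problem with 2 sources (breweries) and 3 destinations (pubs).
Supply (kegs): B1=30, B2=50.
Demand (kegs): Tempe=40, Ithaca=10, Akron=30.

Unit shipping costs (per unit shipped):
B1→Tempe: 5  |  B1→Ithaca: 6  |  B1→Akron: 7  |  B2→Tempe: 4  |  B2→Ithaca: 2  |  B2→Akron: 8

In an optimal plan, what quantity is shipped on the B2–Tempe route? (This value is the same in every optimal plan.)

Optimal shipments:
  B1→Akron: 30 × 7 = 210
  B2→Tempe: 40 × 4 = 160
  B2→Ithaca: 10 × 2 = 20
Total cost = 390.
So B2→Tempe carries 40 kegs.

40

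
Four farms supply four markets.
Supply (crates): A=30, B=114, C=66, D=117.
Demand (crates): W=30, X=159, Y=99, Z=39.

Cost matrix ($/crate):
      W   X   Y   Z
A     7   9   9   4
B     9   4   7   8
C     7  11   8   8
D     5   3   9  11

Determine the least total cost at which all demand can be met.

A cheapest plan:
  A→Z: 30 × $4 = $120
  B→X: 72 × $4 = $288
  B→Y: 42 × $7 = $294
  C→Y: 57 × $8 = $456
  C→Z: 9 × $8 = $72
  D→W: 30 × $5 = $150
  D→X: 87 × $3 = $261
Total = 120 + 288 + 294 + 456 + 72 + 150 + 261 = $1641.

1641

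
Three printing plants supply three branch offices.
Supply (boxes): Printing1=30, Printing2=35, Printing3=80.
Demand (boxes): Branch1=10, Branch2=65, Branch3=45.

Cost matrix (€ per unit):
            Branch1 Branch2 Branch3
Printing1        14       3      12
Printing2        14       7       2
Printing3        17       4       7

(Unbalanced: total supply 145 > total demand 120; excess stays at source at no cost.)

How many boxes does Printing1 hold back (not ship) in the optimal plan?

Minimum-cost shipments:
  Printing1->Branch1: 10 × €14 = €140
  Printing1->Branch2: 20 × €3 = €60
  Printing2->Branch3: 35 × €2 = €70
  Printing3->Branch2: 45 × €4 = €180
  Printing3->Branch3: 10 × €7 = €70
Total cost = €520.
Printing1 ships 30 of its 30, leaving 0.

0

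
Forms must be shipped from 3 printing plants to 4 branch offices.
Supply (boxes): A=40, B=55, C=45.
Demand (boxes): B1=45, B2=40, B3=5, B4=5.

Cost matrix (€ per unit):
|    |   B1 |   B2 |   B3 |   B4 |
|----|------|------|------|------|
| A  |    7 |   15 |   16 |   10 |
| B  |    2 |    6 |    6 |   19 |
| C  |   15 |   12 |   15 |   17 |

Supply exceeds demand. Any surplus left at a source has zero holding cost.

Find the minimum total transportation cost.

585

An optimal shipping plan:
  A->B1: 35 × €7 = €245
  A->B4: 5 × €10 = €50
  B->B1: 10 × €2 = €20
  B->B2: 40 × €6 = €240
  B->B3: 5 × €6 = €30
Total = 245 + 50 + 20 + 240 + 30 = €585.
(Supply check: A ships 40; B ships 55; C ships 0.)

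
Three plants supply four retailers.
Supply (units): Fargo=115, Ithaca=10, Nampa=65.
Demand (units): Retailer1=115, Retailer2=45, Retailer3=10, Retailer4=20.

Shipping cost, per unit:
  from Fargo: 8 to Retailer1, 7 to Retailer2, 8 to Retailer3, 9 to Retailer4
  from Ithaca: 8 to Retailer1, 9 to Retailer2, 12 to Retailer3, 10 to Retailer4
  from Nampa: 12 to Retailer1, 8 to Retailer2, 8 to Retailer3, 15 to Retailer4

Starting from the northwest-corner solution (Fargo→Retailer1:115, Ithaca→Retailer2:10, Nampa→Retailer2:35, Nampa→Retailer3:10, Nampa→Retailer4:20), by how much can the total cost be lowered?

Current plan cost = 115·8 + 10·9 + 35·8 + 10·8 + 20·15 = 1670.
Optimal plan:
  Fargo→Retailer1: 95 × 8 = 760
  Fargo→Retailer4: 20 × 9 = 180
  Ithaca→Retailer1: 10 × 8 = 80
  Nampa→Retailer1: 10 × 12 = 120
  Nampa→Retailer2: 45 × 8 = 360
  Nampa→Retailer3: 10 × 8 = 80
Optimal cost = 1580.
Saving = 1670 − 1580 = 90.

90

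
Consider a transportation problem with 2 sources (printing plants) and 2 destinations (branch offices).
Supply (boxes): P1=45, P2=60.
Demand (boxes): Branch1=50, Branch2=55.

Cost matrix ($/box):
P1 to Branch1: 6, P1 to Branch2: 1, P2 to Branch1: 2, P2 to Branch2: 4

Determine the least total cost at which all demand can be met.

An optimal shipping plan:
  P1->Branch2: 45 × $1 = $45
  P2->Branch1: 50 × $2 = $100
  P2->Branch2: 10 × $4 = $40
Total = 45 + 100 + 40 = $185.
(Supply check: P1 ships 45; P2 ships 60.)

185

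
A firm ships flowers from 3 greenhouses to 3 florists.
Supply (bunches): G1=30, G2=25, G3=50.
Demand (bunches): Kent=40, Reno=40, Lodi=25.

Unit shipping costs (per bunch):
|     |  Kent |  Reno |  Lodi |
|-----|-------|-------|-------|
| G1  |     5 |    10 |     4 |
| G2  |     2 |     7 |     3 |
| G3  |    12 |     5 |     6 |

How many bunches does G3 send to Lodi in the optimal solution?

10

The minimum-cost plan:
  G1–Kent: 15 bunches
  G1–Lodi: 15 bunches
  G2–Kent: 25 bunches
  G3–Reno: 40 bunches
  G3–Lodi: 10 bunches
Total cost = 445.
So G3→Lodi carries 10 bunches.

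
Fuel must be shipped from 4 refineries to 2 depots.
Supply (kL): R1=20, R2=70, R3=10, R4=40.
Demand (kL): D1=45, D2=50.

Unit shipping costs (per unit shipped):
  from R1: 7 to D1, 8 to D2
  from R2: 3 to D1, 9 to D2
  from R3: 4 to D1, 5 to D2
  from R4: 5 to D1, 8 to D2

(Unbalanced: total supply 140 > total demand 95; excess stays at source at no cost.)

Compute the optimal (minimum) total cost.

Optimal allocation:
  R1->D2: 20 × 8 = 160
  R2->D1: 45 × 3 = 135
  R3->D2: 10 × 5 = 50
  R4->D2: 20 × 8 = 160
Total = 160 + 135 + 50 + 160 = 505.

505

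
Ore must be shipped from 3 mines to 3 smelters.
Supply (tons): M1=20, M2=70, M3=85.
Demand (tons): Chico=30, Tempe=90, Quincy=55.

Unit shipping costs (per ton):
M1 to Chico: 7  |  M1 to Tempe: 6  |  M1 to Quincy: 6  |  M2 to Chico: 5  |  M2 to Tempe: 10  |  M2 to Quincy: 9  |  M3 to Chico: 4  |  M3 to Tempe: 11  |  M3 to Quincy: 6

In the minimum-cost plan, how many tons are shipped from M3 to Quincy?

Optimal shipments:
  M1–Tempe: 20 × 6 = 120
  M2–Tempe: 70 × 10 = 700
  M3–Chico: 30 × 4 = 120
  M3–Quincy: 55 × 6 = 330
Total cost = 1270.
So M3→Quincy carries 55 tons.

55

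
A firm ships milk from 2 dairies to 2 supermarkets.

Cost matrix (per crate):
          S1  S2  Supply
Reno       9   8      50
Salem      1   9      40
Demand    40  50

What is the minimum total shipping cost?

An optimal shipping plan:
  Reno–S2: 50 × 8 = 400
  Salem–S1: 40 × 1 = 40
Total = 400 + 40 = 440.

440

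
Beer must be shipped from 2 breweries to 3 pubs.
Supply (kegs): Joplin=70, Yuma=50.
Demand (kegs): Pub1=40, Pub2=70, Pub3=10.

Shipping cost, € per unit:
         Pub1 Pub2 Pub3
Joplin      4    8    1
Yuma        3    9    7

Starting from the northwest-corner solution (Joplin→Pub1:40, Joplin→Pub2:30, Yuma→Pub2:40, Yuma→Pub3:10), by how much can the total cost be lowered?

Current plan cost = 40·4 + 30·8 + 40·9 + 10·7 = €830.
Optimal plan:
  Joplin–Pub2: 60 × €8 = €480
  Joplin–Pub3: 10 × €1 = €10
  Yuma–Pub1: 40 × €3 = €120
  Yuma–Pub2: 10 × €9 = €90
Optimal cost = €700.
Saving = 830 − 700 = €130.

130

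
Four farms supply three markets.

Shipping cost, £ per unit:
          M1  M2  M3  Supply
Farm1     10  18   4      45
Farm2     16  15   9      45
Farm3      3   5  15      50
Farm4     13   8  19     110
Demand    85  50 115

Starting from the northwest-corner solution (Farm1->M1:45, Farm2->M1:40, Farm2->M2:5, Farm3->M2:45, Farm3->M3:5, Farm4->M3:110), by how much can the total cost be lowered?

Current plan cost = 45·10 + 40·16 + 5·15 + 45·5 + 5·15 + 110·19 = £3555.
Optimal plan:
  Farm1–M3: 45 crates
  Farm2–M3: 45 crates
  Farm3–M1: 50 crates
  Farm4–M1: 35 crates
  Farm4–M2: 50 crates
  Farm4–M3: 25 crates
Optimal cost = £2065.
Saving = 3555 − 2065 = £1490.

1490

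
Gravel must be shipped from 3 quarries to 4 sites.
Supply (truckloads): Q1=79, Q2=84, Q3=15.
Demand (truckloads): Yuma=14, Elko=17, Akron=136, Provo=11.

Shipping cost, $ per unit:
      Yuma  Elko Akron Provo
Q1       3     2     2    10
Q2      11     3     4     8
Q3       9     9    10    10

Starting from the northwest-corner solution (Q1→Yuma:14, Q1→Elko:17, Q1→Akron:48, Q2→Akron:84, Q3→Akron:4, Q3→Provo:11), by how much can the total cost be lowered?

Current plan cost = 14·3 + 17·2 + 48·2 + 84·4 + 4·10 + 11·10 = $658.
Optimal plan:
  Q1 to Yuma: 10 × $3 = $30
  Q1 to Akron: 69 × $2 = $138
  Q2 to Elko: 17 × $3 = $51
  Q2 to Akron: 67 × $4 = $268
  Q3 to Yuma: 4 × $9 = $36
  Q3 to Provo: 11 × $10 = $110
Optimal cost = $633.
Saving = 658 − 633 = $25.

25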